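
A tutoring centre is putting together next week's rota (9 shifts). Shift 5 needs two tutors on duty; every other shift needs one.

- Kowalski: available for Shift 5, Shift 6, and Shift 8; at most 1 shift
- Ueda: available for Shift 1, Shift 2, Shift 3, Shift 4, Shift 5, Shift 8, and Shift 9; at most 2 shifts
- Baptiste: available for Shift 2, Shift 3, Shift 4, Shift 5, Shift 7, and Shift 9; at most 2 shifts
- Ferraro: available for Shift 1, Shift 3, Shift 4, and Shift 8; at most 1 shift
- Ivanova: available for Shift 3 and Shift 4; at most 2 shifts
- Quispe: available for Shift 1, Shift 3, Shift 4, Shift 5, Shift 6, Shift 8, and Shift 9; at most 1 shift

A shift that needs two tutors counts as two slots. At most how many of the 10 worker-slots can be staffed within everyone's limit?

Total capacity across all tutors is 1+2+2+1+2+1 = 9, and 10 slots are needed, so at most 9 can be filled.
An assignment achieving 9: Shift 1→Ueda, Shift 2→Ueda, Shift 3→Ivanova, Shift 4→Ivanova, Shift 5→Quispe, Shift 6→Kowalski, Shift 7→Baptiste, Shift 8→Ferraro, Shift 9→Baptiste.
Loads: Kowalski 1/1, Ueda 2/2, Baptiste 2/2, Ferraro 1/1, Ivanova 2/2, Quispe 1/1.

9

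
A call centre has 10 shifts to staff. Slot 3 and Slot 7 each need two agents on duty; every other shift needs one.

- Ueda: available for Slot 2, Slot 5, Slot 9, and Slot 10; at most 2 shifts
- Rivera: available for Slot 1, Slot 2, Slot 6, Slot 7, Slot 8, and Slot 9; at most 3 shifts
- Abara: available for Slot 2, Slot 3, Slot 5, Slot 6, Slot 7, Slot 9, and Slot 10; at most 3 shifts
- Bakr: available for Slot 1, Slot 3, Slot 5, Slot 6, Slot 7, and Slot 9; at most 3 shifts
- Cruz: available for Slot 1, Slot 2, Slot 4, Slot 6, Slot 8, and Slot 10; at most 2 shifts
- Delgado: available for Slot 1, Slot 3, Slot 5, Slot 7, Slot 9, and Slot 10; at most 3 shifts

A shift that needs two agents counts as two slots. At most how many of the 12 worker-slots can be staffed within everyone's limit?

Total capacity across all agents is 2+3+3+3+2+3 = 16, and 12 slots are needed, so at most 12 can be filled.
An assignment achieving 12: Slot 1→Rivera, Slot 2→Ueda, Slot 3→Abara+Bakr, Slot 4→Cruz, Slot 5→Ueda, Slot 6→Rivera, Slot 7→Abara+Bakr, Slot 8→Rivera, Slot 9→Bakr, Slot 10→Abara.
Loads: Ueda 2/2, Rivera 3/3, Abara 3/3, Bakr 3/3, Cruz 1/2, Delgado 0/3.

12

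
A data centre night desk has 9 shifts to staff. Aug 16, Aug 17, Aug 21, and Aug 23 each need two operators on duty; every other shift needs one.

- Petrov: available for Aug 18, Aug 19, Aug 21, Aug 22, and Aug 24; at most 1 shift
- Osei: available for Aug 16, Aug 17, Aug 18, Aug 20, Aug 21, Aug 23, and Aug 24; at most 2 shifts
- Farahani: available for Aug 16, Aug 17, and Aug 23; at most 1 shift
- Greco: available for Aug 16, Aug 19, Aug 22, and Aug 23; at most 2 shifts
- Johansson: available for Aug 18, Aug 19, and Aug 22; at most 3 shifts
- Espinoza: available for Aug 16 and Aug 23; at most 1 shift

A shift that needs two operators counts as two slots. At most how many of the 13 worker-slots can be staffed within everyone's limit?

Total capacity across all operators is 1+2+1+2+3+1 = 10, and 13 slots are needed, so at most 10 can be filled.
An assignment achieving 10: Aug 16→Greco+Espinoza, Aug 17→Osei+Farahani, Aug 18→Johansson, Aug 19→Johansson, Aug 20→Osei, Aug 21→Petrov, Aug 22→Johansson, Aug 23→Greco.
Loads: Petrov 1/1, Osei 2/2, Farahani 1/1, Greco 2/2, Johansson 3/3, Espinoza 1/1.

10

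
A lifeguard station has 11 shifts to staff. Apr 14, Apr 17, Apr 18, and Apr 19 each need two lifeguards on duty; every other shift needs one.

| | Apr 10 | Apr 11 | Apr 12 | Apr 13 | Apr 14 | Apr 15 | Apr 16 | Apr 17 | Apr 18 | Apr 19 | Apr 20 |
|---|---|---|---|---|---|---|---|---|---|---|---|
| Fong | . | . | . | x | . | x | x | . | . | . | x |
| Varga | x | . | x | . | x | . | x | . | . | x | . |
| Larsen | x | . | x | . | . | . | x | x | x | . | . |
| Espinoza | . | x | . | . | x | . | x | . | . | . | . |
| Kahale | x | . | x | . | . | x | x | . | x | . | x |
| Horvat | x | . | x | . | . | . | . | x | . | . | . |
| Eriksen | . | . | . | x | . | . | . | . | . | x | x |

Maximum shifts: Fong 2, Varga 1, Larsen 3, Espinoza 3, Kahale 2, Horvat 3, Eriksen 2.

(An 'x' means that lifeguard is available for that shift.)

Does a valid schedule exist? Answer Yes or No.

Total capacity is 16 and 15 slots are needed, so capacity alone doesn't rule it out.
Shifts {Apr 14, Apr 19} need 4 worker-slots in total, but the lifeguards available for any of those shifts (Varga, Espinoza, and Eriksen) can supply at most 3 among them. So no valid schedule exists.

No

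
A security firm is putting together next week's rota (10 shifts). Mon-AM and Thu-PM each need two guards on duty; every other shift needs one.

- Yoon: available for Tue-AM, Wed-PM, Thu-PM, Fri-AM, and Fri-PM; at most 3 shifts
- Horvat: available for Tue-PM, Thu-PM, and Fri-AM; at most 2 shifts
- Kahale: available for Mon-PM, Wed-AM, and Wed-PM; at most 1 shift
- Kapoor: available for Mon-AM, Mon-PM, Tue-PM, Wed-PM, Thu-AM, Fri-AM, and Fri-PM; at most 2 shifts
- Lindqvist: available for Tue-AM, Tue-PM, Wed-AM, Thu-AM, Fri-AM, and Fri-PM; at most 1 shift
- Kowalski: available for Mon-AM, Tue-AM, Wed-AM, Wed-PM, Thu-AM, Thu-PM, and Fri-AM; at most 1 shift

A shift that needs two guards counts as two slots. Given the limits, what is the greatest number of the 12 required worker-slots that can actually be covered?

Total capacity across all guards is 3+2+1+2+1+1 = 10, and 12 slots are needed, so at most 10 can be filled.
An assignment achieving 10: Mon-AM→Kapoor+Kowalski, Mon-PM→Kahale, Tue-AM→Yoon, Tue-PM→Horvat, Wed-AM→Lindqvist, Thu-AM→Kapoor, Thu-PM→Yoon+Horvat, Fri-PM→Yoon.
Loads: Yoon 3/3, Horvat 2/2, Kahale 1/1, Kapoor 2/2, Lindqvist 1/1, Kowalski 1/1.

10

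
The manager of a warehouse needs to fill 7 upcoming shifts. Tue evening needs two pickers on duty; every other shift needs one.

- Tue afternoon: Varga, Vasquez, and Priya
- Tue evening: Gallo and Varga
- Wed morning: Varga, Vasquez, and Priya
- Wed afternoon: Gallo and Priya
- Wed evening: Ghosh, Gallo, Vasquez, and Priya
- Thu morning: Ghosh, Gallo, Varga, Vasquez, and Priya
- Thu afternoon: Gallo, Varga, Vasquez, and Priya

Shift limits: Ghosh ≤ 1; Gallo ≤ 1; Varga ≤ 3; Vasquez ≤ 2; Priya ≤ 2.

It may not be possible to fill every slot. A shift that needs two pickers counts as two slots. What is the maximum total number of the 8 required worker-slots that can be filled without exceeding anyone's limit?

8

Total capacity across all pickers is 1+1+3+2+2 = 9, and 8 slots are needed, so at most 8 can be filled.
An assignment achieving 8: Tue afternoon→Varga, Tue evening→Gallo+Varga, Wed morning→Varga, Wed afternoon→Priya, Wed evening→Ghosh, Thu morning→Vasquez, Thu afternoon→Vasquez.
Loads: Ghosh 1/1, Gallo 1/1, Varga 3/3, Vasquez 2/2, Priya 1/2.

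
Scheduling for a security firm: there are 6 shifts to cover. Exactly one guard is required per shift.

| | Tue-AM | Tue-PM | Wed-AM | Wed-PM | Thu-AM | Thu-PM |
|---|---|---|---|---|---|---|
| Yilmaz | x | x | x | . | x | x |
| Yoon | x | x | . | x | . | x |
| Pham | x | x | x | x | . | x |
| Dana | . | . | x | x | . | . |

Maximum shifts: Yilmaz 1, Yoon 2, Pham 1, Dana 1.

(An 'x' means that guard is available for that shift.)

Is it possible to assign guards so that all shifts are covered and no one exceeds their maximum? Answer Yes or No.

Total capacity is 1+2+1+1 = 5 but 6 worker-slots are needed — infeasible.

No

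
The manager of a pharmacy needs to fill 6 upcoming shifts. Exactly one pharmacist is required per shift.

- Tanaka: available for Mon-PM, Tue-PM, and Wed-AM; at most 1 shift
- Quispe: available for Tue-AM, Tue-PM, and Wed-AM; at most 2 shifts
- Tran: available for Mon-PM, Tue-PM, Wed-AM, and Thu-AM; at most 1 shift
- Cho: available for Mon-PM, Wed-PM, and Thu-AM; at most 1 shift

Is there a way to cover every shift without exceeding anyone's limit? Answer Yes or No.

No

Total capacity is 1+2+1+1 = 5 but 6 worker-slots are needed — infeasible.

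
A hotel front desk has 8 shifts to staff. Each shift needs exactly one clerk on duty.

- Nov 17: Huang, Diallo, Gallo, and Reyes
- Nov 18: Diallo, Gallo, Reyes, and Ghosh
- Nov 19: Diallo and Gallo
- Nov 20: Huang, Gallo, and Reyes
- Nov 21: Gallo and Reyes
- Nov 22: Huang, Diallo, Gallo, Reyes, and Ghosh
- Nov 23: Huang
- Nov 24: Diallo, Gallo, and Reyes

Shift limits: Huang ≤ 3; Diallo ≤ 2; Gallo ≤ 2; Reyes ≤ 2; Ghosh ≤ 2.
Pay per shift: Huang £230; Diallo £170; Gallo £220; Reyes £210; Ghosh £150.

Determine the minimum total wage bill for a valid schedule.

£1510

Nov 23 can only be covered by Huang, so that assignment is forced.
Picking the cheapest available clerk for each shift independently would cost £1460, but that ignores the shift limits.
An optimal schedule: Nov 17→Gallo, Nov 18→Ghosh, Nov 19→Diallo, Nov 20→Reyes, Nov 21→Reyes, Nov 22→Ghosh, Nov 23→Huang, Nov 24→Diallo.
Total: 220 + 150 + 170 + 210 + 210 + 150 + 230 + 170 = £1510.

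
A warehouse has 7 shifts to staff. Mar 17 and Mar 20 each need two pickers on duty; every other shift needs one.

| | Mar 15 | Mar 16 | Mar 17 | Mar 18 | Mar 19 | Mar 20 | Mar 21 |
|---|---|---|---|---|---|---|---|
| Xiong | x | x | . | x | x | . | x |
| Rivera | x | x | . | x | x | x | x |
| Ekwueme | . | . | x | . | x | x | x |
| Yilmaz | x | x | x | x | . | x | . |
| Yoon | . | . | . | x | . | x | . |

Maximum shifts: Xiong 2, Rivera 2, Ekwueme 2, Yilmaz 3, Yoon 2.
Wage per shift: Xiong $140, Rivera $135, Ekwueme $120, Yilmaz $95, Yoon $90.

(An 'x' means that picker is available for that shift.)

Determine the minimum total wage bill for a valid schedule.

Mar 17 can only be covered by Ekwueme and Yilmaz, so that assignment is forced.
Picking the cheapest available picker for each shift independently would cost $920, but that ignores the shift limits.
An optimal schedule: Mar 15→Yilmaz, Mar 16→Yilmaz, Mar 17→Yilmaz+Ekwueme, Mar 18→Yoon, Mar 19→Ekwueme, Mar 20→Yoon+Rivera, Mar 21→Rivera.
Total: 95 + 95 + 95 + 120 + 90 + 120 + 90 + 135 + 135 = $975.

$975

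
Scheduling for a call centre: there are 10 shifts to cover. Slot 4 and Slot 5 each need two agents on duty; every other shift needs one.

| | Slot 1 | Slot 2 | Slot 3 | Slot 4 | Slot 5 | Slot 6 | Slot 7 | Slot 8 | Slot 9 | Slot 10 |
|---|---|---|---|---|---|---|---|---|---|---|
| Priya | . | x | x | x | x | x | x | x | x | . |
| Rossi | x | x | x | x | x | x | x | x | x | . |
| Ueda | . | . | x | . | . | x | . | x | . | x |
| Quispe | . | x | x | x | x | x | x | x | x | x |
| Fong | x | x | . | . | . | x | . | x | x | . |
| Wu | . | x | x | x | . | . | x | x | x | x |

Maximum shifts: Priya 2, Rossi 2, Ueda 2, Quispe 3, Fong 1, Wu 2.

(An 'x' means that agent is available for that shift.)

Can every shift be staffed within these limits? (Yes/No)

Yes

One valid schedule: Slot 1→Rossi, Slot 2→Quispe, Slot 3→Ueda, Slot 4→Quispe+Wu, Slot 5→Priya+Rossi, Slot 6→Quispe, Slot 7→Priya, Slot 8→Wu, Slot 9→Fong, Slot 10→Ueda.
Loads: Priya 2/2, Rossi 2/2, Ueda 2/2, Quispe 3/3, Fong 1/1, Wu 2/2 — all within limits.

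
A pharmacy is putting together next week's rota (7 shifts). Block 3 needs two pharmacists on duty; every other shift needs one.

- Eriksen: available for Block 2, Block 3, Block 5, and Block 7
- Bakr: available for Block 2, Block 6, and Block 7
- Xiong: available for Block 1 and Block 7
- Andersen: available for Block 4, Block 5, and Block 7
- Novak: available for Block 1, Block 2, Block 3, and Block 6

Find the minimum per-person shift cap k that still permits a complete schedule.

With 5 pharmacists and 8 worker-slots to fill, someone must work at least ⌈8/5⌉ = 2 shifts, so k ≥ 2.
k = 2 works: Block 1→Xiong, Block 2→Bakr, Block 3→Eriksen+Novak, Block 4→Andersen, Block 5→Eriksen, Block 6→Bakr, Block 7→Xiong.
Loads: Eriksen 2, Bakr 2, Xiong 2, Andersen 1, Novak 1 — all ≤ 2.

2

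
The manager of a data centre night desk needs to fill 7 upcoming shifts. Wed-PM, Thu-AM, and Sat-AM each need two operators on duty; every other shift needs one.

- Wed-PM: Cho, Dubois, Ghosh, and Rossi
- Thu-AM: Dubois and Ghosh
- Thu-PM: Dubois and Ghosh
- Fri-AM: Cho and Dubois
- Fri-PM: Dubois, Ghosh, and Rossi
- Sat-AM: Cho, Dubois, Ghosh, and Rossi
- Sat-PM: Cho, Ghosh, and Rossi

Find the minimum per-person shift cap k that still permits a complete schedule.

With 4 operators and 10 worker-slots to fill, someone must work at least ⌈10/4⌉ = 3 shifts, so k ≥ 3.
k = 3 works: Wed-PM→Cho+Ghosh, Thu-AM→Dubois+Ghosh, Thu-PM→Dubois, Fri-AM→Cho, Fri-PM→Dubois, Sat-AM→Ghosh+Rossi, Sat-PM→Cho.
Loads: Cho 3, Dubois 3, Ghosh 3, Rossi 1 — all ≤ 3.

3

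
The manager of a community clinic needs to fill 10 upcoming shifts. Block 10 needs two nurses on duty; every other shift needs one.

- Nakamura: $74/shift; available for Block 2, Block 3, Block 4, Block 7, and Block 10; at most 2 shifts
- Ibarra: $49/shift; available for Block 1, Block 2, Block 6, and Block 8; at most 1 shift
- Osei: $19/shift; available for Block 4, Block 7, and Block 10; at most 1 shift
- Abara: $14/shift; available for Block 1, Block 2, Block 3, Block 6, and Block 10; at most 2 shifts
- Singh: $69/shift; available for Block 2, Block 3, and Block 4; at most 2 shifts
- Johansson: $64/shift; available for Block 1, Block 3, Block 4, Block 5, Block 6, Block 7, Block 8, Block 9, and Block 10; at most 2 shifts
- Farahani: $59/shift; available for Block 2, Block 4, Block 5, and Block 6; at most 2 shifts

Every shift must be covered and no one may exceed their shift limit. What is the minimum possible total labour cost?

Block 9 can only be covered by Johansson, so that assignment is forced.
Picking the cheapest available nurse for each shift independently would cost $299, but that ignores the shift limits.
An optimal schedule: Block 1→Abara, Block 2→Singh, Block 3→Abara, Block 4→Singh, Block 5→Farahani, Block 6→Farahani, Block 7→Osei, Block 8→Ibarra, Block 9→Johansson, Block 10→Johansson+Nakamura.
Total: 14 + 69 + 14 + 69 + 59 + 59 + 19 + 49 + 64 + 64 + 74 = $554.

$554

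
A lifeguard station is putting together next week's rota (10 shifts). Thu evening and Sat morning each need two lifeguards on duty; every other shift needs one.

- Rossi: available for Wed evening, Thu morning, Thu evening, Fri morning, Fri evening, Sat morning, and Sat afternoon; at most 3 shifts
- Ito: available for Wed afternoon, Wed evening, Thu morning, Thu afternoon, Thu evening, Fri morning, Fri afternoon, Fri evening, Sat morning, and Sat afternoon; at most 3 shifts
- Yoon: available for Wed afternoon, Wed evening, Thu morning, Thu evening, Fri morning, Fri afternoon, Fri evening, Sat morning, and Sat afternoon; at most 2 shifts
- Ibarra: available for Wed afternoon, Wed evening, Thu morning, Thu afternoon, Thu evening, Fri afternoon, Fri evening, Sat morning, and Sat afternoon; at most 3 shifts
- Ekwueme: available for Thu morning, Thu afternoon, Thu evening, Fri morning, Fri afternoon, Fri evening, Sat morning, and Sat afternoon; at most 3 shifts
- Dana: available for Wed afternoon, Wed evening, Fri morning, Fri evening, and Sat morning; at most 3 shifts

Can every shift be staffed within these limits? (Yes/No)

One valid schedule: Wed afternoon→Ito, Wed evening→Rossi, Thu morning→Rossi, Thu afternoon→Ito, Thu evening→Ibarra+Ekwueme, Fri morning→Rossi, Fri afternoon→Ito, Fri evening→Yoon, Sat morning→Ibarra+Ekwueme, Sat afternoon→Yoon.
Loads: Rossi 3/3, Ito 3/3, Yoon 2/2, Ibarra 2/3, Ekwueme 2/3, Dana 0/3 — all within limits.

Yes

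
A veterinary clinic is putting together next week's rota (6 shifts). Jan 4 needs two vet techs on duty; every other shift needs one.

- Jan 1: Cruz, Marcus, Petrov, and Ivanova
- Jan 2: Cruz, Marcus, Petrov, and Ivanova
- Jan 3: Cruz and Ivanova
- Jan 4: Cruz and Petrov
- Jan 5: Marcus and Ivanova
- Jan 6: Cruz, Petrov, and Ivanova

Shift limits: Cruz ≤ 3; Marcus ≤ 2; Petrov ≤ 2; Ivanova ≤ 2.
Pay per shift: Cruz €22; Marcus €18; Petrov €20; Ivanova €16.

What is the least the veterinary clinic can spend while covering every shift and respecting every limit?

Jan 4 can only be covered by Cruz and Petrov, so that assignment is forced.
Picking the cheapest available vet tech for each shift independently would cost €122, but that ignores the shift limits.
An optimal schedule: Jan 1→Marcus, Jan 2→Marcus, Jan 3→Ivanova, Jan 4→Petrov+Cruz, Jan 5→Ivanova, Jan 6→Petrov.
Total: 18 + 18 + 16 + 20 + 22 + 16 + 20 = €130.

€130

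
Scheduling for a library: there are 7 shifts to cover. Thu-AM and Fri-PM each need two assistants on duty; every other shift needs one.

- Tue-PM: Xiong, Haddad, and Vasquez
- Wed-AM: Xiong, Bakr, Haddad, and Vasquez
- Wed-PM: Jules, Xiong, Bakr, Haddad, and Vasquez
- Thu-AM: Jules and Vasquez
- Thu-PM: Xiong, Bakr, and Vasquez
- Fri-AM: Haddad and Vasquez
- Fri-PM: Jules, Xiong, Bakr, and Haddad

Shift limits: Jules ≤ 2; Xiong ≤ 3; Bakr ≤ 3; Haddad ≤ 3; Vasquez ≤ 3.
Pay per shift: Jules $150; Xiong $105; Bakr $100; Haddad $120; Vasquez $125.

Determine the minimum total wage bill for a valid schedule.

Thu-AM can only be covered by Jules and Vasquez, so that assignment is forced.
Picking the cheapest available assistant for each shift independently would cost $1005, but that ignores the shift limits.
An optimal schedule: Tue-PM→Xiong, Wed-AM→Bakr, Wed-PM→Xiong, Thu-AM→Vasquez+Jules, Thu-PM→Bakr, Fri-AM→Haddad, Fri-PM→Bakr+Xiong.
Total: 105 + 100 + 105 + 125 + 150 + 100 + 120 + 100 + 105 = $1010.

$1010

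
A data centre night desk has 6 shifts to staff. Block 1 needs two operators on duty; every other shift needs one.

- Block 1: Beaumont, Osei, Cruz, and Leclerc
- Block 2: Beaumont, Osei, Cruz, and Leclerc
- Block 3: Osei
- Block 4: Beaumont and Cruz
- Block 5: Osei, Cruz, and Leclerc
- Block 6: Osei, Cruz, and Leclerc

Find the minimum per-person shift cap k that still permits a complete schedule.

2

With 4 operators and 7 worker-slots to fill, someone must work at least ⌈7/4⌉ = 2 shifts, so k ≥ 2.
k = 2 works: Block 1→Cruz+Leclerc, Block 2→Beaumont, Block 3→Osei, Block 4→Beaumont, Block 5→Osei, Block 6→Cruz.
Loads: Beaumont 2, Osei 2, Cruz 2, Leclerc 1 — all ≤ 2.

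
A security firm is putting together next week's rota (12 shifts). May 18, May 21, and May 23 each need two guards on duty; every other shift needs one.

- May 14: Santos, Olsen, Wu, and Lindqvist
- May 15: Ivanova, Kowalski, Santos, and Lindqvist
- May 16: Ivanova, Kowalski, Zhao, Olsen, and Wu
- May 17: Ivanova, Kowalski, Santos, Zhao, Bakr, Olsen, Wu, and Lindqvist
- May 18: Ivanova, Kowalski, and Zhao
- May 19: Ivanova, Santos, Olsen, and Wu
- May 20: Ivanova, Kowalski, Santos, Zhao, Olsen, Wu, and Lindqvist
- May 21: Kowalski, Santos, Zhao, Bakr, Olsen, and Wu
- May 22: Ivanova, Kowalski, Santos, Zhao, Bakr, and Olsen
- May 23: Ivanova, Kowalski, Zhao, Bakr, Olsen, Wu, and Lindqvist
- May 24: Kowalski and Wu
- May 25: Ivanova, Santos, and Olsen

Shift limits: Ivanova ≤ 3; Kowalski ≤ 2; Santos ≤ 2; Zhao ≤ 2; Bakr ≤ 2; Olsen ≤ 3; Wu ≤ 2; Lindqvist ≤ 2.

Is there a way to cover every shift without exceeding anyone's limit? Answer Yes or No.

One valid schedule: May 14→Santos, May 15→Ivanova, May 16→Zhao, May 17→Bakr, May 18→Ivanova+Kowalski, May 19→Santos, May 20→Olsen, May 21→Bakr+Olsen, May 22→Zhao, May 23→Olsen+Wu, May 24→Kowalski, May 25→Ivanova.
Loads: Ivanova 3/3, Kowalski 2/2, Santos 2/2, Zhao 2/2, Bakr 2/2, Olsen 3/3, Wu 1/2, Lindqvist 0/2 — all within limits.

Yes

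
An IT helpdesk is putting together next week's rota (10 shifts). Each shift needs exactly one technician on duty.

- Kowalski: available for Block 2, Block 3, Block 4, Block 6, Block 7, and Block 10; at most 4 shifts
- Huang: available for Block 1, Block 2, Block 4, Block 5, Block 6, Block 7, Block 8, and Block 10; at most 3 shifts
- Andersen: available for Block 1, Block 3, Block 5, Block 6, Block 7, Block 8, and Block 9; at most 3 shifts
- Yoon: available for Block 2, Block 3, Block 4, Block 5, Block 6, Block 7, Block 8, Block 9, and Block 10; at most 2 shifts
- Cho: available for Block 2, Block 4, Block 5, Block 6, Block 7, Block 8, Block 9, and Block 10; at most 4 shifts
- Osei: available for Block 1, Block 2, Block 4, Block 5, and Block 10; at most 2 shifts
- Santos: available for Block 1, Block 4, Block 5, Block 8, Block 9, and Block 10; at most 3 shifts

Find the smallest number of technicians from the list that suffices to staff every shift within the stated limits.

3

10 slots to fill and no one can take more than 4, so at least ⌈10/4⌉ = 3 technicians are needed.
Kowalski, Huang, and Andersen alone can cover everything: Block 1→Huang, Block 2→Kowalski, Block 3→Kowalski, Block 4→Kowalski, Block 5→Huang, Block 6→Andersen, Block 7→Andersen, Block 8→Huang, Block 9→Andersen, Block 10→Kowalski.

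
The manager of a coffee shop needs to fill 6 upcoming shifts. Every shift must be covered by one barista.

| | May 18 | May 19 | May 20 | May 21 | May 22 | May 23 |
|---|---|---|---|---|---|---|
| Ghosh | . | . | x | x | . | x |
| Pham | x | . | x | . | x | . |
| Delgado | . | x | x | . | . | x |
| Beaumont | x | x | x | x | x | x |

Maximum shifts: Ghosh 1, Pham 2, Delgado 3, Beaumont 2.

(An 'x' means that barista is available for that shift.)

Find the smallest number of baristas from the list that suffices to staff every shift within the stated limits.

3

6 slots to fill and no one can take more than 3, so at least ⌈6/3⌉ = 2 baristas are needed.
Any 2 baristas together have capacity at most 3+2 = 5 < 6 slots, so 2 can never suffice.
Ghosh, Pham, and Delgado alone can cover everything: May 18→Pham, May 19→Delgado, May 20→Delgado, May 21→Ghosh, May 22→Pham, May 23→Delgado.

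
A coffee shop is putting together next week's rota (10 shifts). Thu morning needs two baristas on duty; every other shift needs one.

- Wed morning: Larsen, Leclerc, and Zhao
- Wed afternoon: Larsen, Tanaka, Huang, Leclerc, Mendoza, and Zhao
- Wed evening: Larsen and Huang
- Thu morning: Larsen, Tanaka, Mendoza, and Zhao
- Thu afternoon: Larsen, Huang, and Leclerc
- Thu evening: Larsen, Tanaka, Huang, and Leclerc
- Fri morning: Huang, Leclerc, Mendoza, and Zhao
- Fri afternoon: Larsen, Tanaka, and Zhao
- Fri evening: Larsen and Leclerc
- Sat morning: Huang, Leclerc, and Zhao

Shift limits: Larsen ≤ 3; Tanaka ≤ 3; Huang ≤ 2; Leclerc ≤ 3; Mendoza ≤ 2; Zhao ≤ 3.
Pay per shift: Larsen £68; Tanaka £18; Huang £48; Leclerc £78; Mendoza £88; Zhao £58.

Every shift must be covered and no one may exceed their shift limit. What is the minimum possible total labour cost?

£528

Picking the cheapest available barista for each shift independently would cost £448, but that ignores the shift limits.
An optimal schedule: Wed morning→Zhao, Wed afternoon→Larsen, Wed evening→Huang, Thu morning→Tanaka+Larsen, Thu afternoon→Huang, Thu evening→Tanaka, Fri morning→Zhao, Fri afternoon→Tanaka, Fri evening→Larsen, Sat morning→Zhao.
Total: 58 + 68 + 48 + 18 + 68 + 48 + 18 + 58 + 18 + 68 + 58 = £528.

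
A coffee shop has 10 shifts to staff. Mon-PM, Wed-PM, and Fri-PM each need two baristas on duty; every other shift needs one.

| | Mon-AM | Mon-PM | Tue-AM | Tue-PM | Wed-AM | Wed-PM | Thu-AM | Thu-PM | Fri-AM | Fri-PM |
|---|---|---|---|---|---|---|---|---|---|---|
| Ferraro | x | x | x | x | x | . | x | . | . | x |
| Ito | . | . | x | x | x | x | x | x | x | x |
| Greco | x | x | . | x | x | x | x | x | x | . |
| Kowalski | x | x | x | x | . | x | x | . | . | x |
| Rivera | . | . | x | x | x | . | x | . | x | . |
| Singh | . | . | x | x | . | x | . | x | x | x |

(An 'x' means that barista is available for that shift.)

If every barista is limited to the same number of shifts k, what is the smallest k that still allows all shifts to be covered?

3

With 6 baristas and 13 worker-slots to fill, someone must work at least ⌈13/6⌉ = 3 shifts, so k ≥ 3.
k = 3 works: Mon-AM→Ferraro, Mon-PM→Ferraro+Greco, Tue-AM→Ito, Tue-PM→Greco, Wed-AM→Ferraro, Wed-PM→Kowalski+Singh, Thu-AM→Greco, Thu-PM→Ito, Fri-AM→Ito, Fri-PM→Kowalski+Singh.
Loads: Ferraro 3, Ito 3, Greco 3, Kowalski 2, Rivera 0, Singh 2 — all ≤ 3.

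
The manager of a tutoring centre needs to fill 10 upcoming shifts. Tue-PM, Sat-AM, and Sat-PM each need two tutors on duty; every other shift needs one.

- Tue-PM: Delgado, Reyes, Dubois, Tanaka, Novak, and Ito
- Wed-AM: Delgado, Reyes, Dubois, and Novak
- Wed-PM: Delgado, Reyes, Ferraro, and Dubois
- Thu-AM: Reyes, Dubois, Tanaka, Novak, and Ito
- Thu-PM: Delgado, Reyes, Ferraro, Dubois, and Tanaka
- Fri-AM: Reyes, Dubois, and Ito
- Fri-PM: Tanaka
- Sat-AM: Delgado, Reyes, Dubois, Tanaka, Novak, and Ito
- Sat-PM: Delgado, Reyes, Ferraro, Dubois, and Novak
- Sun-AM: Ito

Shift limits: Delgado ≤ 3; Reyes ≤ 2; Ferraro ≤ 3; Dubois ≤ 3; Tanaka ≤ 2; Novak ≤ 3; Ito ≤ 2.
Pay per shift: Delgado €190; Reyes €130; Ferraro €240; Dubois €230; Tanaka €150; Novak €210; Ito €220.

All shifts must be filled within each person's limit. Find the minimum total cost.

€2430

Fri-PM can only be covered by Tanaka, so that assignment is forced.
Sun-AM can only be covered by Ito, so that assignment is forced.
Picking the cheapest available tutor for each shift independently would cost €1900, but that ignores the shift limits.
An optimal schedule: Tue-PM→Novak+Ito, Wed-AM→Reyes, Wed-PM→Delgado, Thu-AM→Tanaka, Thu-PM→Delgado, Fri-AM→Reyes, Fri-PM→Tanaka, Sat-AM→Novak+Dubois, Sat-PM→Delgado+Novak, Sun-AM→Ito.
Total: 210 + 220 + 130 + 190 + 150 + 190 + 130 + 150 + 210 + 230 + 190 + 210 + 220 = €2430.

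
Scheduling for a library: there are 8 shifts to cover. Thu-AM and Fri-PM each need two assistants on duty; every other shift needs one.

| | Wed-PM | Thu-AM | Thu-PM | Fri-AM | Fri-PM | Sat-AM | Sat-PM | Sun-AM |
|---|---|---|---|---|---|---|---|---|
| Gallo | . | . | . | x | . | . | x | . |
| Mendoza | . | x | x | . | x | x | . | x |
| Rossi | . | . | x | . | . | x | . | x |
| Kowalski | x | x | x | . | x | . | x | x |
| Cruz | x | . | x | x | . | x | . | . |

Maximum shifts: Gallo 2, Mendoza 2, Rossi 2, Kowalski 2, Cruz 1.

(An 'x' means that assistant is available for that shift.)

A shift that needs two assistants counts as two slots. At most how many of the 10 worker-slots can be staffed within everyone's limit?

Total capacity across all assistants is 2+2+2+2+1 = 9, and 10 slots are needed, so at most 9 can be filled.
An assignment achieving 9: Wed-PM→Kowalski, Thu-AM→Mendoza+Kowalski, Thu-PM→Cruz, Fri-AM→Gallo, Fri-PM→Mendoza, Sat-AM→Rossi, Sat-PM→Gallo, Sun-AM→Rossi.
Loads: Gallo 2/2, Mendoza 2/2, Rossi 2/2, Kowalski 2/2, Cruz 1/1.

9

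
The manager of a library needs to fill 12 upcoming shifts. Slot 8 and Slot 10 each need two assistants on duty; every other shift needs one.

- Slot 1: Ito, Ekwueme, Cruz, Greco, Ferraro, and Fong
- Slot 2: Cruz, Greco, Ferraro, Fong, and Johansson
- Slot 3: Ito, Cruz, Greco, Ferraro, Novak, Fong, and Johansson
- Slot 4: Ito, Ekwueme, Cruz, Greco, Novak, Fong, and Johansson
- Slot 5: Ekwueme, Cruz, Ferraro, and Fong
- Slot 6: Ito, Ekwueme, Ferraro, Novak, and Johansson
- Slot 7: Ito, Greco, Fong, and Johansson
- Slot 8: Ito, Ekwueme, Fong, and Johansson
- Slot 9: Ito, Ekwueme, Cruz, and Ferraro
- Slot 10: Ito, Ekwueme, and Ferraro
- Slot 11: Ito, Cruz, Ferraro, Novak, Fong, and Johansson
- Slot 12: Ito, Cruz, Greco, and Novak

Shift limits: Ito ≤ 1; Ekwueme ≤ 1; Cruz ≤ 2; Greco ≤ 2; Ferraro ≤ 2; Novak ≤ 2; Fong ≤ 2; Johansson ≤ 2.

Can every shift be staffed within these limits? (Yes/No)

One valid schedule: Slot 1→Fong, Slot 2→Ferraro, Slot 3→Novak, Slot 4→Johansson, Slot 5→Cruz, Slot 6→Ferraro, Slot 7→Greco, Slot 8→Fong+Johansson, Slot 9→Cruz, Slot 10→Ito+Ekwueme, Slot 11→Novak, Slot 12→Greco.
Loads: Ito 1/1, Ekwueme 1/1, Cruz 2/2, Greco 2/2, Ferraro 2/2, Novak 2/2, Fong 2/2, Johansson 2/2 — all within limits.

Yes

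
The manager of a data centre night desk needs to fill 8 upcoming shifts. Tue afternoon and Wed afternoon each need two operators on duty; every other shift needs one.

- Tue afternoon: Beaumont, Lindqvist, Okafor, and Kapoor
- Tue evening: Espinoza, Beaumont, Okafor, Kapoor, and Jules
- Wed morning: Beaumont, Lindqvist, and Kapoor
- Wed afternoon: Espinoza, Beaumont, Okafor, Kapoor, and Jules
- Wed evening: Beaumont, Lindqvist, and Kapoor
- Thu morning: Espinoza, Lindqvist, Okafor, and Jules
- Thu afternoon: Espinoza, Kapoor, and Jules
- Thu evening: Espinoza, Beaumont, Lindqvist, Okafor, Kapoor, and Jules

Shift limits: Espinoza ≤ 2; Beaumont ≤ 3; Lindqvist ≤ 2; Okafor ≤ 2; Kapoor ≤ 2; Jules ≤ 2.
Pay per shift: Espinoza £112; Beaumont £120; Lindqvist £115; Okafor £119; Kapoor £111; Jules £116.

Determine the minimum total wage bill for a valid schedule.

£1146

Picking the cheapest available operator for each shift independently would cost £1116, but that ignores the shift limits.
An optimal schedule: Tue afternoon→Lindqvist+Okafor, Tue evening→Jules, Wed morning→Kapoor, Wed afternoon→Jules+Okafor, Wed evening→Kapoor, Thu morning→Espinoza, Thu afternoon→Espinoza, Thu evening→Lindqvist.
Total: 115 + 119 + 116 + 111 + 116 + 119 + 111 + 112 + 112 + 115 = £1146.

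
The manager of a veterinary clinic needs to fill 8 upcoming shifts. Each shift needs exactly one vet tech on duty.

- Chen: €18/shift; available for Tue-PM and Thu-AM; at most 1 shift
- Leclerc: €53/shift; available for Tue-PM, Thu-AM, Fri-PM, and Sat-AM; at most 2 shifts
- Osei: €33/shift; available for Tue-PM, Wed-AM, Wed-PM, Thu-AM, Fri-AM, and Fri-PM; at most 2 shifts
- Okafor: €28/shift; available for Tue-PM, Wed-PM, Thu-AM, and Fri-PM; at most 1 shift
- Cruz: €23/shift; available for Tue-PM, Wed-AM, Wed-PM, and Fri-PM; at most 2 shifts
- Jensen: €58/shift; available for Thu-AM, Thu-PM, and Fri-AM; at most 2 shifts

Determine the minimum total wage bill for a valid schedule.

€269

Thu-PM can only be covered by Jensen, so that assignment is forced.
Sat-AM can only be covered by Leclerc, so that assignment is forced.
Picking the cheapest available vet tech for each shift independently would cost €249, but that ignores the shift limits.
An optimal schedule: Tue-PM→Chen, Wed-AM→Cruz, Wed-PM→Cruz, Thu-AM→Osei, Thu-PM→Jensen, Fri-AM→Osei, Fri-PM→Okafor, Sat-AM→Leclerc.
Total: 18 + 23 + 23 + 33 + 58 + 33 + 28 + 53 = €269.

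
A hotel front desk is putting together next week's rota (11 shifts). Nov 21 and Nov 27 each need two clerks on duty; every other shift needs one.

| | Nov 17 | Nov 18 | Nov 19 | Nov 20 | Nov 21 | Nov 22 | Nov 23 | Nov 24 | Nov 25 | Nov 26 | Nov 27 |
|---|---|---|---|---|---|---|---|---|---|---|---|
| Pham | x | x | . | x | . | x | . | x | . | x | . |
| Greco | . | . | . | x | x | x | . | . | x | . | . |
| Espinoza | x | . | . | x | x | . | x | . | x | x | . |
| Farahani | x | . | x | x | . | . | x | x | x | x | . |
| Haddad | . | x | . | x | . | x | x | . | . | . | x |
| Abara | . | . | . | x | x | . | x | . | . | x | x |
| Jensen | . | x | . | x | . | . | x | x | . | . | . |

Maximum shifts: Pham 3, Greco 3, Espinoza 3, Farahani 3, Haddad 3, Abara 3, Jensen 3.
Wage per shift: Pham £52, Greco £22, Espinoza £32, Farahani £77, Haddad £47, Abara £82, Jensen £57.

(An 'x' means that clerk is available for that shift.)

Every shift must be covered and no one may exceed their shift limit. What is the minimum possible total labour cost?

Nov 19 can only be covered by Farahani, so that assignment is forced.
Nov 27 can only be covered by Haddad and Abara, so that assignment is forced.
Picking the cheapest available clerk for each shift independently would cost £521, but that ignores the shift limits.
An optimal schedule: Nov 17→Espinoza, Nov 18→Haddad, Nov 19→Farahani, Nov 20→Pham, Nov 21→Greco+Espinoza, Nov 22→Greco, Nov 23→Haddad, Nov 24→Pham, Nov 25→Greco, Nov 26→Espinoza, Nov 27→Haddad+Abara.
Total: 32 + 47 + 77 + 52 + 22 + 32 + 22 + 47 + 52 + 22 + 32 + 47 + 82 = £566.

£566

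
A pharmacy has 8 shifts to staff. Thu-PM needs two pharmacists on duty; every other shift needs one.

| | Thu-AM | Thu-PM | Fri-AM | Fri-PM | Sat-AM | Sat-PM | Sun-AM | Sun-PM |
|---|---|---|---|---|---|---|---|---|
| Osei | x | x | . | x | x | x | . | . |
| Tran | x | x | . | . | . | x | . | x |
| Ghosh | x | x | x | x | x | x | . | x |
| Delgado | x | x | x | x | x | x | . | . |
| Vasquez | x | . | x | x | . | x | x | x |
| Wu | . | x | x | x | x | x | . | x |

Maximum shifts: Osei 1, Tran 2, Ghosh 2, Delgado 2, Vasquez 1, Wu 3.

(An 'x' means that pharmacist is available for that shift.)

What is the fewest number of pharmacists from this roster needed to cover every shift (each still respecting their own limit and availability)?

5

9 slots to fill and no one can take more than 3, so at least ⌈9/3⌉ = 3 pharmacists are needed.
No set of 4 pharmacists can cover every shift (each such set leaves at least one shift with no one available or exceeds a cap).
Osei, Tran, Ghosh, Vasquez, and Wu alone can cover everything: Thu-AM→Tran, Thu-PM→Tran+Wu, Fri-AM→Ghosh, Fri-PM→Ghosh, Sat-AM→Osei, Sat-PM→Wu, Sun-AM→Vasquez, Sun-PM→Wu.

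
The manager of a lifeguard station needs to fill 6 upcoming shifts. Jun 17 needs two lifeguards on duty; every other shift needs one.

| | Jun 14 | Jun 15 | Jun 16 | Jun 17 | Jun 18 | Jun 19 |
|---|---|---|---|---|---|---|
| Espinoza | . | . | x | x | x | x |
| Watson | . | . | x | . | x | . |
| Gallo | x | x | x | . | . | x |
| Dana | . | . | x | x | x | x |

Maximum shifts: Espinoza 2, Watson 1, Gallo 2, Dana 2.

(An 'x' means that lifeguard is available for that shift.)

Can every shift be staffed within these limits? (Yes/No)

Jun 14 can only be covered by Gallo, so that assignment is forced.
Jun 15 can only be covered by Gallo, so that assignment is forced.
Jun 17 can only be covered by Espinoza and Dana, so that assignment is forced.
One valid schedule: Jun 14→Gallo, Jun 15→Gallo, Jun 16→Watson, Jun 17→Espinoza+Dana, Jun 18→Espinoza, Jun 19→Dana.
Loads: Espinoza 2/2, Watson 1/1, Gallo 2/2, Dana 2/2 — all within limits.

Yes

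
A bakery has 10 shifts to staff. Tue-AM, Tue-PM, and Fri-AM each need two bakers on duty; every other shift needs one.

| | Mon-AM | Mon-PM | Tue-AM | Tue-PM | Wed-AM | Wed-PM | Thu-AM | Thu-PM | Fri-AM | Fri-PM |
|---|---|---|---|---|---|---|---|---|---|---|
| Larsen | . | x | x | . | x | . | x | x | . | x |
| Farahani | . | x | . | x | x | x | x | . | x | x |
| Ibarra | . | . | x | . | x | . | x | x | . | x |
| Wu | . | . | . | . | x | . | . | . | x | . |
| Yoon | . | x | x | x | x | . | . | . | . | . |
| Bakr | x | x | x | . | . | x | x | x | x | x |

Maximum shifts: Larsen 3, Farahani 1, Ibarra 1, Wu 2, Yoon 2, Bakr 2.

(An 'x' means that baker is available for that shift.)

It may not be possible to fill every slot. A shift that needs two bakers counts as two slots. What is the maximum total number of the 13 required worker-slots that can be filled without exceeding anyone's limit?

11

Total capacity across all bakers is 3+1+1+2+2+2 = 11, and 13 slots are needed, so at most 11 can be filled.
An assignment achieving 11: Mon-AM→Bakr, Mon-PM→Larsen, Tue-AM→Larsen+Yoon, Tue-PM→Farahani+Yoon, Wed-AM→Wu, Wed-PM→Bakr, Thu-AM→Ibarra, Thu-PM→Larsen, Fri-AM→Wu.
Loads: Larsen 3/3, Farahani 1/1, Ibarra 1/1, Wu 2/2, Yoon 2/2, Bakr 2/2.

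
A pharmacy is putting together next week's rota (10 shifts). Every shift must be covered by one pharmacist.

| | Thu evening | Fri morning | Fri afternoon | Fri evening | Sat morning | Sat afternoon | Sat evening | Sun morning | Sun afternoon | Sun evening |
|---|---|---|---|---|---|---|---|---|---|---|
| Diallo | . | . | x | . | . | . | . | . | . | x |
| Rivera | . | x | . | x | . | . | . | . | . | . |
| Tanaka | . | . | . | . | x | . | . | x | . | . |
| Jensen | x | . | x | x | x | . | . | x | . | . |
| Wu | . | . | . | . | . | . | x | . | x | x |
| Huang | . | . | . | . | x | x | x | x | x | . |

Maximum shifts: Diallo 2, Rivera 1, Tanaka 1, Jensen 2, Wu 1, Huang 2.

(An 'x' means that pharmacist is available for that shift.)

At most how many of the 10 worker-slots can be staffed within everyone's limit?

Total capacity across all pharmacists is 2+1+1+2+1+2 = 9, and 10 slots are needed, so at most 9 can be filled.
An assignment achieving 9: Thu evening→Jensen, Fri morning→Rivera, Fri afternoon→Diallo, Fri evening→Jensen, Sat morning→Tanaka, Sat afternoon→Huang, Sat evening→Wu, Sun afternoon→Huang, Sun evening→Diallo.
Loads: Diallo 2/2, Rivera 1/1, Tanaka 1/1, Jensen 2/2, Wu 1/1, Huang 2/2.

9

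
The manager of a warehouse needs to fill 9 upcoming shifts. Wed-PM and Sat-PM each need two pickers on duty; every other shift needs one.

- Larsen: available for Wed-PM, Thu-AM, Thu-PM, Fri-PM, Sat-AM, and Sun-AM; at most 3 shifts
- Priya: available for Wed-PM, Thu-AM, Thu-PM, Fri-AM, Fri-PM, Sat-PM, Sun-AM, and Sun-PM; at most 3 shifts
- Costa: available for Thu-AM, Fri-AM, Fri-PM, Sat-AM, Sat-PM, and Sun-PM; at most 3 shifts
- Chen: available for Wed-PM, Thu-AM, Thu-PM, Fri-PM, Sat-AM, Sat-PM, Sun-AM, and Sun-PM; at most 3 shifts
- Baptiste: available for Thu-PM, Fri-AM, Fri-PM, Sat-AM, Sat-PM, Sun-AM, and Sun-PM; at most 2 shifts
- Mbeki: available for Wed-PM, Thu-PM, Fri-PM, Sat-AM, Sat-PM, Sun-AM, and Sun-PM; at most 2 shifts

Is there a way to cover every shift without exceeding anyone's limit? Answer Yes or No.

Yes

One valid schedule: Wed-PM→Chen+Mbeki, Thu-AM→Larsen, Thu-PM→Larsen, Fri-AM→Priya, Fri-PM→Costa, Sat-AM→Larsen, Sat-PM→Costa+Chen, Sun-AM→Priya, Sun-PM→Priya.
Loads: Larsen 3/3, Priya 3/3, Costa 2/3, Chen 2/3, Baptiste 0/2, Mbeki 1/2 — all within limits.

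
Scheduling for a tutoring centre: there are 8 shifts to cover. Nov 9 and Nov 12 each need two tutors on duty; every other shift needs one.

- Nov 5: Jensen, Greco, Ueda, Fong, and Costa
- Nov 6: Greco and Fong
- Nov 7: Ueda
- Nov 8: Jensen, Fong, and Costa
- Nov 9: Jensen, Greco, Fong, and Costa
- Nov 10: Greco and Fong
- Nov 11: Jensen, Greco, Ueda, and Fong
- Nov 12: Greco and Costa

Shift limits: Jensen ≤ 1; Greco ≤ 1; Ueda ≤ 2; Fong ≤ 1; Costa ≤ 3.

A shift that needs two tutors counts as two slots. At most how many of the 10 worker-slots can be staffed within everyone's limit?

Total capacity across all tutors is 1+1+2+1+3 = 8, and 10 slots are needed, so at most 8 can be filled.
An assignment achieving 8: Nov 5→Costa, Nov 6→Greco, Nov 7→Ueda, Nov 8→Jensen, Nov 9→Costa, Nov 10→Fong, Nov 11→Ueda, Nov 12→Costa.
Loads: Jensen 1/1, Greco 1/1, Ueda 2/2, Fong 1/1, Costa 3/3.

8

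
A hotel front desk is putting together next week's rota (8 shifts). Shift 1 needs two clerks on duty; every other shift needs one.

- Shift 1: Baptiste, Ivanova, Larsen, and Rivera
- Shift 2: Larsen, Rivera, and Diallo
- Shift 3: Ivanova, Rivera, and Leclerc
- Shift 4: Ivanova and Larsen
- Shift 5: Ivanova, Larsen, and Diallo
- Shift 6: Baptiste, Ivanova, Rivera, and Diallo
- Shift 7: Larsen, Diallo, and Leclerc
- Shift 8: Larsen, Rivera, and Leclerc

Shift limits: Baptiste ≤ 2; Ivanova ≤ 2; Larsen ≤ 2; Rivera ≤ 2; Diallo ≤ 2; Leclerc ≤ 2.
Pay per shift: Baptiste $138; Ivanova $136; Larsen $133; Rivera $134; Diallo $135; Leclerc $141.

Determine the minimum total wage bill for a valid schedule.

$1214

Picking the cheapest available clerk for each shift independently would cost $1200, but that ignores the shift limits.
An optimal schedule: Shift 1→Ivanova+Baptiste, Shift 2→Larsen, Shift 3→Rivera, Shift 4→Larsen, Shift 5→Diallo, Shift 6→Ivanova, Shift 7→Diallo, Shift 8→Rivera.
Total: 136 + 138 + 133 + 134 + 133 + 135 + 136 + 135 + 134 = $1214.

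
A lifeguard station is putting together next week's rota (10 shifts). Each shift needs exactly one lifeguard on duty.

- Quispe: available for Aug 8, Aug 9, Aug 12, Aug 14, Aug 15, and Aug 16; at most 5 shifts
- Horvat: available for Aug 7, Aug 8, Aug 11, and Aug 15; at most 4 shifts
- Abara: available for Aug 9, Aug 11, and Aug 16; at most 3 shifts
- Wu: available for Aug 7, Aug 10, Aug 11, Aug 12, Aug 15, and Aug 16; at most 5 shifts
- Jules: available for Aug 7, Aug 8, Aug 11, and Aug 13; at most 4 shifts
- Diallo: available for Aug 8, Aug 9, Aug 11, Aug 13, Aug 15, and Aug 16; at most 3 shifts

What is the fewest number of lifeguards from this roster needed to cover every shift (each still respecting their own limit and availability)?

3

10 slots to fill and no one can take more than 5, so at least ⌈10/5⌉ = 2 lifeguards are needed.
Shifts {Aug 10, Aug 13, Aug 14} need 3 slots, but among the lifeguards available for them (Quispe, Wu, Jules, and Diallo) any 2 together supply at most 2. So 2 lifeguards are not enough.
Quispe, Wu, and Jules alone can cover everything: Aug 7→Wu, Aug 8→Quispe, Aug 9→Quispe, Aug 10→Wu, Aug 11→Wu, Aug 12→Quispe, Aug 13→Jules, Aug 14→Quispe, Aug 15→Quispe, Aug 16→Wu.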